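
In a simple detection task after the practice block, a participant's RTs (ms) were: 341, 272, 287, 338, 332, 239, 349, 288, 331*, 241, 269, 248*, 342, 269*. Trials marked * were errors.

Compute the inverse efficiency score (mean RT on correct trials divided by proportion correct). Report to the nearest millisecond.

Correct trials (n=11): 341, 272, 287, 338, 332, 239, 349, 288, 241, 269, 342
Mean correct RT = 3298/11 = 299.8182 ms
Proportion correct = 11/14
IES = 299.8182 / (11/14) = 381.587 ms

382 ms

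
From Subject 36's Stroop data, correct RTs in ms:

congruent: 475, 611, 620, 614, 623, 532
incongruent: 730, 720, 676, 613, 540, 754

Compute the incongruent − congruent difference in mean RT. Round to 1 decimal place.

M(congruent) = 3475/6 = 579.167
M(incongruent) = 4033/6 = 672.167
Difference = 672.167 − 579.167 = 93.000 ms

93.0 ms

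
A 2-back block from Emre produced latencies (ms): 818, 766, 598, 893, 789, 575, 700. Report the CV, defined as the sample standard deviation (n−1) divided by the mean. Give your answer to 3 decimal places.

n = 7, Σ = 5139, M = 734.1429
Σ(x−M)² = 81318.857; s = √(81318.857/6) = 116.4180
CV = 116.4180 / 734.1429 = 0.15858

0.159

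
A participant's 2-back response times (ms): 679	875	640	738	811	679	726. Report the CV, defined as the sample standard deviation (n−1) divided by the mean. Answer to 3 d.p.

0.112

n = 7, Σ = 5148, M = 735.4286
Σ(x−M)² = 40761.714; s = √(40761.714/6) = 82.4234
CV = 82.4234 / 735.4286 = 0.11208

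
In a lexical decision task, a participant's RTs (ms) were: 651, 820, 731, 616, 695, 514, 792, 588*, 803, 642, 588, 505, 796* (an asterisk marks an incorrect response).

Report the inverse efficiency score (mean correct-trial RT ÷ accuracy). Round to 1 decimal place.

790.4 ms

Correct trials (n=11): 651, 820, 731, 616, 695, 514, 792, 803, 642, 588, 505
Mean correct RT = 7357/11 = 668.8182 ms
Proportion correct = 11/13
IES = 668.8182 / (11/13) = 790.421 ms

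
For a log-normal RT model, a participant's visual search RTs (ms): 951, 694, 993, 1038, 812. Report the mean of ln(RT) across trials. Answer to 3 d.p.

6.789

ln(RT): 6.8575, 6.5425, 6.9007, 6.9451, 6.6995
Σ ln(RT) = 33.9453
Mean = 33.9453/5 = 6.78905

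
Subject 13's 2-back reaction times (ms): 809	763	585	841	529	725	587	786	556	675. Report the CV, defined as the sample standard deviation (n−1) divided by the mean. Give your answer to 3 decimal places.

0.167

n = 10, Σ = 6856, M = 685.6000
Σ(x−M)² = 118274.400; s = √(118274.400/9) = 114.6368
CV = 114.6368 / 685.6000 = 0.16721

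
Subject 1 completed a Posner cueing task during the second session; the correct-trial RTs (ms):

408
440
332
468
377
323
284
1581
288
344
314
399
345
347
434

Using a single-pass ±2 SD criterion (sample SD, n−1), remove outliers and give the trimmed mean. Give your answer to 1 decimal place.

364.5 ms

n = 15, ΣRT = 6684, M = 445.600
Σ(x−M)² = 1424463.60; s = √(1424463.60/14) = 318.979
Cutoffs: 445.600 ± 2·318.979 → [-192.4, 1083.6]
Outside: 1581 → excluded.
Retained (n=14): Σ = 5103, mean = 5103/14 = 364.500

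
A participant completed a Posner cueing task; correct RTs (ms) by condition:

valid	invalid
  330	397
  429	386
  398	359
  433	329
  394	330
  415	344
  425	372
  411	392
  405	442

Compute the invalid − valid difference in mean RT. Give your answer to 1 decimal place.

-32.1 ms

M(valid) = 3640/9 = 404.444
M(invalid) = 3351/9 = 372.333
Difference = 372.333 − 404.444 = -32.111 ms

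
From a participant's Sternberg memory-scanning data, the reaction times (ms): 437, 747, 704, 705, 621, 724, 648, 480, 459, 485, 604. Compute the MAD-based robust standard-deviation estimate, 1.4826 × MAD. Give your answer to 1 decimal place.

152.7 ms

Sorted: 437, 459, 480, 485, 604, 621, 648, 704, 705, 724, 747 → median = 621
|x − 621| sorted: 0, 17, 27, 83, 84, 103, 126, 136, 141, 162, 184 → MAD = 103
Robust SD ≈ 1.4826 × 103 = 152.708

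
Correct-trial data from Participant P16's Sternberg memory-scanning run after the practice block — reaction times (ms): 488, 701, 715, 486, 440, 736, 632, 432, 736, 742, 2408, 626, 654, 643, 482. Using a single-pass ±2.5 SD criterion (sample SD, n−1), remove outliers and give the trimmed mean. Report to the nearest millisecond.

n = 15, ΣRT = 10921, M = 728.067
Σ(x−M)² = 3203182.93; s = √(3203182.93/14) = 478.329
Cutoffs: 728.067 ± 2.5·478.329 → [-467.8, 1923.9]
Outside: 2408 → excluded.
Retained (n=14): Σ = 8513, mean = 8513/14 = 608.071

608 ms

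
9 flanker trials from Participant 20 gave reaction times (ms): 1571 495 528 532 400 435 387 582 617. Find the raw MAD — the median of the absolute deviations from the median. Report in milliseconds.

89 ms

Sorted: 387, 400, 435, 495, 528, 532, 582, 617, 1571 → median = 528
|x − 528|: 1043, 33, 0, 4, 128, 93, 141, 54, 89
Sorted deviations: 0, 4, 33, 54, 89, 93, 128, 141, 1043 → MAD = 89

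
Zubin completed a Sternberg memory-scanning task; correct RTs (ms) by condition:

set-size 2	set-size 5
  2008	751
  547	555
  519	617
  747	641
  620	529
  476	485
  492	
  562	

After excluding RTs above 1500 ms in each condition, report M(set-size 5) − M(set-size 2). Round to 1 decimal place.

set-size 2: exclude 2008
M(set-size 2) = 3963/7 = 566.143
M(set-size 5) = 3578/6 = 596.333
Difference = 596.333 − 566.143 = 30.190 ms

30.2 ms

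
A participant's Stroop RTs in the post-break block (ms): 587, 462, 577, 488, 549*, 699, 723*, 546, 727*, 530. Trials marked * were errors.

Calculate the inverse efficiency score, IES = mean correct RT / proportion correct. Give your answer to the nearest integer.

794 ms

Correct trials (n=7): 587, 462, 577, 488, 699, 546, 530
Mean correct RT = 3889/7 = 555.5714 ms
Proportion correct = 7/10
IES = 555.5714 / (7/10) = 793.673 ms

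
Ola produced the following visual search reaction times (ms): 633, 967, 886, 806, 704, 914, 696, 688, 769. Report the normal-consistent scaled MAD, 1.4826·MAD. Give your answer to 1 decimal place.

Sorted: 633, 688, 696, 704, 769, 806, 886, 914, 967 → median = 769
|x − 769| sorted: 0, 37, 65, 73, 81, 117, 136, 145, 198 → MAD = 81
Robust SD ≈ 1.4826 × 81 = 120.091

120.1 ms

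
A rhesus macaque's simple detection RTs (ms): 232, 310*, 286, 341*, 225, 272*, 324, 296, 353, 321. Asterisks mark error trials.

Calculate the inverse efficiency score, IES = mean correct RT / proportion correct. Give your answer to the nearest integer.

416 ms

Correct trials (n=7): 232, 286, 225, 324, 296, 353, 321
Mean correct RT = 2037/7 = 291.0000 ms
Proportion correct = 7/10
IES = 291.0000 / (7/10) = 415.714 ms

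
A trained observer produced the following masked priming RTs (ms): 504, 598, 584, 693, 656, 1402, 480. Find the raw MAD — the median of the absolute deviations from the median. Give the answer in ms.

Sorted: 480, 504, 584, 598, 656, 693, 1402 → median = 598
|x − 598|: 94, 0, 14, 95, 58, 804, 118
Sorted deviations: 0, 14, 58, 94, 95, 118, 804 → MAD = 94

94 ms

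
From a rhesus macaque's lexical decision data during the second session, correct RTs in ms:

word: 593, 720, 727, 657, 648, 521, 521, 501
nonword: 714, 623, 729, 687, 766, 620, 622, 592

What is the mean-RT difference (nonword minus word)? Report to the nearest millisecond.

58 ms

M(word) = 4888/8 = 611.000
M(nonword) = 5353/8 = 669.125
Difference = 669.125 − 611.000 = 58.125 ms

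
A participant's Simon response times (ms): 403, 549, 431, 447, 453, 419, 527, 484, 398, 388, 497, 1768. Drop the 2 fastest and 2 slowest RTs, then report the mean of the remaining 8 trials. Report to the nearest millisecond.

458 ms

Sorted: 388, 398, 403, 419, 431, 447, 453, 484, 497, 527, 549, 1768
Drop lowest 2 (388, 398) and highest 2 (549, 1768)
Remaining (n=8): Σ = 3661, mean = 3661/8 = 457.625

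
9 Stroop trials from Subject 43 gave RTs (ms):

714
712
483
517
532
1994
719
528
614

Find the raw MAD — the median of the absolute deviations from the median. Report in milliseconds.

98 ms

Sorted: 483, 517, 528, 532, 614, 712, 714, 719, 1994 → median = 614
|x − 614|: 100, 98, 131, 97, 82, 1380, 105, 86, 0
Sorted deviations: 0, 82, 86, 97, 98, 100, 105, 131, 1380 → MAD = 98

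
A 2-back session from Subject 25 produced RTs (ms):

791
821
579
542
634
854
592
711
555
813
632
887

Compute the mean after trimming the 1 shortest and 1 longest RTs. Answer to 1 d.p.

Sorted: 542, 555, 579, 592, 632, 634, 711, 791, 813, 821, 854, 887
Drop lowest 1 (542) and highest 1 (887)
Remaining (n=10): Σ = 6982, mean = 6982/10 = 698.200

698.2 ms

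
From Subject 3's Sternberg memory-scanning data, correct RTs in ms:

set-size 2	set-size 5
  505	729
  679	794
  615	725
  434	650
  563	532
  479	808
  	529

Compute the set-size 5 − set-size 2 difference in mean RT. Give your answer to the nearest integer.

135 ms

M(set-size 2) = 3275/6 = 545.833
M(set-size 5) = 4767/7 = 681.000
Difference = 681.000 − 545.833 = 135.167 ms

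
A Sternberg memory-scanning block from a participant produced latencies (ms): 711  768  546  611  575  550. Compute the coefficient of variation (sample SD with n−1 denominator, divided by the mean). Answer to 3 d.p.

n = 6, Σ = 3761, M = 626.8333
Σ(x−M)² = 42386.833; s = √(42386.833/5) = 92.0726
CV = 92.0726 / 626.8333 = 0.14689

0.147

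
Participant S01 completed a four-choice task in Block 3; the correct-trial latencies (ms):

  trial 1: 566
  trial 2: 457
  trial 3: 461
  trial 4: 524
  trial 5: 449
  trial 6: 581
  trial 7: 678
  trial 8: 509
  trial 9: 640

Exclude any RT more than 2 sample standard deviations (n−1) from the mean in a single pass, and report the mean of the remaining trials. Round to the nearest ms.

541 ms

n = 9, ΣRT = 4865, M = 540.556
Σ(x−M)² = 54026.22; s = √(54026.22/8) = 82.178
Cutoffs: 540.556 ± 2·82.178 → [376.2, 704.9]
No RTs fall outside the cutoffs; all 9 retained. Mean = 4865/9 = 540.556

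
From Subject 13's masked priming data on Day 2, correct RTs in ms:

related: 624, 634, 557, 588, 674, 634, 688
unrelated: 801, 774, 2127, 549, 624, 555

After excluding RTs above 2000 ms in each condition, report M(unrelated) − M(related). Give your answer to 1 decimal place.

32.2 ms

unrelated: exclude 2127
M(related) = 4399/7 = 628.429
M(unrelated) = 3303/5 = 660.600
Difference = 660.600 − 628.429 = 32.171 ms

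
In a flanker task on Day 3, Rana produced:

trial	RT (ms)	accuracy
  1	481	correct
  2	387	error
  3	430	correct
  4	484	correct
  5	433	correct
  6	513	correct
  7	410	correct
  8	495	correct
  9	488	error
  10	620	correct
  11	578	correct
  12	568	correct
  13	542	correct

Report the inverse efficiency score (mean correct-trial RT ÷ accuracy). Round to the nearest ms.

Correct trials (n=11): 481, 430, 484, 433, 513, 410, 495, 620, 578, 568, 542
Mean correct RT = 5554/11 = 504.9091 ms
Proportion correct = 11/13
IES = 504.9091 / (11/13) = 596.711 ms

597 ms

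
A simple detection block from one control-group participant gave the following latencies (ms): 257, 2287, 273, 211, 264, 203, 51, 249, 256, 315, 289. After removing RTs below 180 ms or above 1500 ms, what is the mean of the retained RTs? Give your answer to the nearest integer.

Excluded: 51, 2287
Retained (n=9): Σ = 2317
Mean = 2317/9 = 257.4444

257 ms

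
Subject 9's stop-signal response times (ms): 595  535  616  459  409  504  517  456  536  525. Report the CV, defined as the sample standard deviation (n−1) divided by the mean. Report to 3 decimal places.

n = 10, Σ = 5152, M = 515.2000
Σ(x−M)² = 35519.600; s = √(35519.600/9) = 62.8221
CV = 62.8221 / 515.2000 = 0.12194

0.122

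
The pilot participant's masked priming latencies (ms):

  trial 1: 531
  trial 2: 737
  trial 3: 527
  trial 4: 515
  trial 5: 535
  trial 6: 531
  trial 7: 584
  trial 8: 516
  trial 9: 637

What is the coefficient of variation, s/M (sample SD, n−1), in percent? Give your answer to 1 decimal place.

13.1%

n = 9, Σ = 5113, M = 568.1111
Σ(x−M)² = 44598.889; s = √(44598.889/8) = 74.6650
CV = 74.6650 / 568.1111 = 0.13143 = 13.143%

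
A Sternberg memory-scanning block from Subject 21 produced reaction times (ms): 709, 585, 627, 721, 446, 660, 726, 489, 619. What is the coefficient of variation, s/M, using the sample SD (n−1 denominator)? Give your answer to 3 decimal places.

n = 9, Σ = 5582, M = 620.2222
Σ(x−M)² = 79669.556; s = √(79669.556/8) = 99.7933
CV = 99.7933 / 620.2222 = 0.16090

0.161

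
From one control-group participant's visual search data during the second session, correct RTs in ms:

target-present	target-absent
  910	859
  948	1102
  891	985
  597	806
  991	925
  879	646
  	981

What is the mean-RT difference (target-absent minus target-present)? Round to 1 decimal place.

31.2 ms

M(target-present) = 5216/6 = 869.333
M(target-absent) = 6304/7 = 900.571
Difference = 900.571 − 869.333 = 31.238 ms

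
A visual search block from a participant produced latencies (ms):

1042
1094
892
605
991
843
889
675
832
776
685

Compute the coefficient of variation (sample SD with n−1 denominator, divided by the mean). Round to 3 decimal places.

n = 11, Σ = 9324, M = 847.6364
Σ(x−M)² = 243228.545; s = √(243228.545/10) = 155.9579
CV = 155.9579 / 847.6364 = 0.18399

0.184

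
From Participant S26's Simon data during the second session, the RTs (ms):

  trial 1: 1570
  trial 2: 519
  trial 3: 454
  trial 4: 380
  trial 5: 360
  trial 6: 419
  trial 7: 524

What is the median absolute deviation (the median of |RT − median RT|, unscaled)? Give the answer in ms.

Sorted: 360, 380, 419, 454, 519, 524, 1570 → median = 454
|x − 454|: 1116, 65, 0, 74, 94, 35, 70
Sorted deviations: 0, 35, 65, 70, 74, 94, 1116 → MAD = 70

70 ms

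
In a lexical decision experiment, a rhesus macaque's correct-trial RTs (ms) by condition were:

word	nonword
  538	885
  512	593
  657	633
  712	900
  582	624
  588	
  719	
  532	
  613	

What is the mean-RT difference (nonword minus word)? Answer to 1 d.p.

M(word) = 5453/9 = 605.889
M(nonword) = 3635/5 = 727.000
Difference = 727.000 − 605.889 = 121.111 ms

121.1 ms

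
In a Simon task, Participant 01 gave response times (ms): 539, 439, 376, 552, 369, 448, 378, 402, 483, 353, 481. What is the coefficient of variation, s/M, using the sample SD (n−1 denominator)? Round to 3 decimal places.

n = 11, Σ = 4820, M = 438.1818
Σ(x−M)² = 47897.636; s = √(47897.636/10) = 69.2081
CV = 69.2081 / 438.1818 = 0.15794

0.158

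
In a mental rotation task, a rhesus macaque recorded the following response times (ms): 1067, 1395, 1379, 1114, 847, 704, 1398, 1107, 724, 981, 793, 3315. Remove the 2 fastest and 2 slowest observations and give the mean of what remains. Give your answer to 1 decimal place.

1085.4 ms

Sorted: 704, 724, 793, 847, 981, 1067, 1107, 1114, 1379, 1395, 1398, 3315
Drop lowest 2 (704, 724) and highest 2 (1398, 3315)
Remaining (n=8): Σ = 8683, mean = 8683/8 = 1085.375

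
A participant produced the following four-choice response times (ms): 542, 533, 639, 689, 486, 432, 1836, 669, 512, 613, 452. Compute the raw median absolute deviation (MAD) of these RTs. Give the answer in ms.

90 ms

Sorted: 432, 452, 486, 512, 533, 542, 613, 639, 669, 689, 1836 → median = 542
|x − 542|: 0, 9, 97, 147, 56, 110, 1294, 127, 30, 71, 90
Sorted deviations: 0, 9, 30, 56, 71, 90, 97, 110, 127, 147, 1294 → MAD = 90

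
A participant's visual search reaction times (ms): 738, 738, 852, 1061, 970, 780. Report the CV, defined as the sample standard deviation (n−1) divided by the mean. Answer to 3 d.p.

0.155

n = 6, Σ = 5139, M = 856.5000
Σ(x−M)² = 88659.500; s = √(88659.500/5) = 133.1612
CV = 133.1612 / 856.5000 = 0.15547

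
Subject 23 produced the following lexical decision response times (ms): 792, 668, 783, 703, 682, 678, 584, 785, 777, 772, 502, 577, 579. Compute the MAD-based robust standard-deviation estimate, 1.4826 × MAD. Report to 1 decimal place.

Sorted: 502, 577, 579, 584, 668, 678, 682, 703, 772, 777, 783, 785, 792 → median = 682
|x − 682| sorted: 0, 4, 14, 21, 90, 95, 98, 101, 103, 103, 105, 110, 180 → MAD = 98
Robust SD ≈ 1.4826 × 98 = 145.295

145.3 ms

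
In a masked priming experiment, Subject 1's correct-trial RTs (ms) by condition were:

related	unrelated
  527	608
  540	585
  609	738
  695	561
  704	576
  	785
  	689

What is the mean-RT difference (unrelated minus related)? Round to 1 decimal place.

33.9 ms

M(related) = 3075/5 = 615.000
M(unrelated) = 4542/7 = 648.857
Difference = 648.857 − 615.000 = 33.857 ms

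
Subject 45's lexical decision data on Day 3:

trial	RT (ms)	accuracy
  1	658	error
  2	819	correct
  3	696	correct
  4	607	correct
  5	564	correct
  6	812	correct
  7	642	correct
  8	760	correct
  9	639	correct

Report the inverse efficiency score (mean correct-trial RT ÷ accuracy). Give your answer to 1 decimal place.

Correct trials (n=8): 819, 696, 607, 564, 812, 642, 760, 639
Mean correct RT = 5539/8 = 692.3750 ms
Proportion correct = 8/9
IES = 692.3750 / (8/9) = 778.922 ms

778.9 ms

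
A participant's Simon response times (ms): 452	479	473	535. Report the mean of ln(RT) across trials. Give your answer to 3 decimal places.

ln(RT): 6.1137, 6.1717, 6.1591, 6.2823
Σ ln(RT) = 24.7267
Mean = 24.7267/4 = 6.18169

6.182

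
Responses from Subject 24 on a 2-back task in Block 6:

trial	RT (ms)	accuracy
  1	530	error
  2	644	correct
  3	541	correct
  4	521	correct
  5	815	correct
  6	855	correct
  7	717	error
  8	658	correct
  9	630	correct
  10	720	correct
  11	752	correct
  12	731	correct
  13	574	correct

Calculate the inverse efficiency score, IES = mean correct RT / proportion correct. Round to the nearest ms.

799 ms

Correct trials (n=11): 644, 541, 521, 815, 855, 658, 630, 720, 752, 731, 574
Mean correct RT = 7441/11 = 676.4545 ms
Proportion correct = 11/13
IES = 676.4545 / (11/13) = 799.446 ms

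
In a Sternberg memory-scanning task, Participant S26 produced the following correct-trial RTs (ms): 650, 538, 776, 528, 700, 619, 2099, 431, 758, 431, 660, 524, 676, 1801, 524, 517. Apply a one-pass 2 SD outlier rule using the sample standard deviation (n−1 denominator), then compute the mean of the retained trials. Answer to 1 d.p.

595.1 ms

n = 16, ΣRT = 12232, M = 764.500
Σ(x−M)² = 3419206.00; s = √(3419206.00/15) = 477.438
Cutoffs: 764.500 ± 2·477.438 → [-190.4, 1719.4]
Outside: 1801, 2099 → excluded.
Retained (n=14): Σ = 8332, mean = 8332/14 = 595.143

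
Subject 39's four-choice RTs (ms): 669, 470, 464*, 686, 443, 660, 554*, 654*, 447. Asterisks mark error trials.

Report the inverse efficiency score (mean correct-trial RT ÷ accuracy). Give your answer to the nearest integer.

Correct trials (n=6): 669, 470, 686, 443, 660, 447
Mean correct RT = 3375/6 = 562.5000 ms
Proportion correct = 6/9
IES = 562.5000 / (6/9) = 843.750 ms

844 ms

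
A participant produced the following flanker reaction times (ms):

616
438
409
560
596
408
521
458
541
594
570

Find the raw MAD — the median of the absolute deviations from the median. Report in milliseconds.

Sorted: 408, 409, 438, 458, 521, 541, 560, 570, 594, 596, 616 → median = 541
|x − 541|: 75, 103, 132, 19, 55, 133, 20, 83, 0, 53, 29
Sorted deviations: 0, 19, 20, 29, 53, 55, 75, 83, 103, 132, 133 → MAD = 55

55 ms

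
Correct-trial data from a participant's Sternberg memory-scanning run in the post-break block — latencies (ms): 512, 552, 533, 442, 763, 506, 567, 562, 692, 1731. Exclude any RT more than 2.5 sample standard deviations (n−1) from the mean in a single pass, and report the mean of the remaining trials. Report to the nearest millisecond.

n = 10, ΣRT = 6860, M = 686.000
Σ(x−M)² = 1291104.00; s = √(1291104.00/9) = 378.756
Cutoffs: 686.000 ± 2.5·378.756 → [-260.9, 1632.9]
Outside: 1731 → excluded.
Retained (n=9): Σ = 5129, mean = 5129/9 = 569.889

570 ms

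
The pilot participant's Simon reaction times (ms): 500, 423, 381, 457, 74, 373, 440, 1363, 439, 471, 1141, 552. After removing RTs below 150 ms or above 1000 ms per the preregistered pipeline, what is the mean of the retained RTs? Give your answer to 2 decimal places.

Excluded: 74, 1141, 1363
Retained (n=9): Σ = 4036
Mean = 4036/9 = 448.4444

448.44 ms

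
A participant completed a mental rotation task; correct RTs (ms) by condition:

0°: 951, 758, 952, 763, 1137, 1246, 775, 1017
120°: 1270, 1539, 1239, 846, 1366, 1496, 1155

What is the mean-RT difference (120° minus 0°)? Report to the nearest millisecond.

M(0°) = 7599/8 = 949.875
M(120°) = 8911/7 = 1273.000
Difference = 1273.000 − 949.875 = 323.125 ms

323 ms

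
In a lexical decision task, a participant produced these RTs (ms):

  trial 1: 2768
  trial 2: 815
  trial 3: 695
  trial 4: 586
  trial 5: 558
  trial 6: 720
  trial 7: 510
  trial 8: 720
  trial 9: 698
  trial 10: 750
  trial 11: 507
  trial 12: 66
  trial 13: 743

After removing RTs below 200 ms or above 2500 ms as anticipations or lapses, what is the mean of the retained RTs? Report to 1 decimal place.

663.8 ms

Excluded: 66, 2768
Retained (n=11): Σ = 7302
Mean = 7302/11 = 663.8182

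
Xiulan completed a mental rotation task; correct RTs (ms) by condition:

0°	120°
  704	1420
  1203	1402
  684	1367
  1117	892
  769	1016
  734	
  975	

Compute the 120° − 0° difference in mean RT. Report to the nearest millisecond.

M(0°) = 6186/7 = 883.714
M(120°) = 6097/5 = 1219.400
Difference = 1219.400 − 883.714 = 335.686 ms

336 ms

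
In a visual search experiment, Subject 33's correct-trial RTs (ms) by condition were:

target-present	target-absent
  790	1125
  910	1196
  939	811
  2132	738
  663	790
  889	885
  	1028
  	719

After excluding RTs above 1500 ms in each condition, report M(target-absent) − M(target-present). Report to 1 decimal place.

target-present: exclude 2132
M(target-present) = 4191/5 = 838.200
M(target-absent) = 7292/8 = 911.500
Difference = 911.500 − 838.200 = 73.300 ms

73.3 ms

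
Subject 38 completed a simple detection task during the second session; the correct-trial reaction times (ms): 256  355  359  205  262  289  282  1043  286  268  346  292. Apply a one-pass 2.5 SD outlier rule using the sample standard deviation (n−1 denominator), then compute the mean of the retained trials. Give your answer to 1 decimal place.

290.9 ms

n = 12, ΣRT = 4243, M = 353.583
Σ(x−M)² = 540350.92; s = √(540350.92/11) = 221.637
Cutoffs: 353.583 ± 2.5·221.637 → [-200.5, 907.7]
Outside: 1043 → excluded.
Retained (n=11): Σ = 3200, mean = 3200/11 = 290.909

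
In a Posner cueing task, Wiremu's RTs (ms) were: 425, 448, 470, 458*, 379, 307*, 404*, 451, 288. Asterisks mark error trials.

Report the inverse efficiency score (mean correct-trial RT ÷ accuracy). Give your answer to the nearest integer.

Correct trials (n=6): 425, 448, 470, 379, 451, 288
Mean correct RT = 2461/6 = 410.1667 ms
Proportion correct = 6/9
IES = 410.1667 / (6/9) = 615.250 ms

615 ms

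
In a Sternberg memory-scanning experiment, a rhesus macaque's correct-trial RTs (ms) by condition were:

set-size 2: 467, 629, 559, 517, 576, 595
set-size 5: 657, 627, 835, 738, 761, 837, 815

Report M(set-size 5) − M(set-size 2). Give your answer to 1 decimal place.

M(set-size 2) = 3343/6 = 557.167
M(set-size 5) = 5270/7 = 752.857
Difference = 752.857 − 557.167 = 195.690 ms

195.7 ms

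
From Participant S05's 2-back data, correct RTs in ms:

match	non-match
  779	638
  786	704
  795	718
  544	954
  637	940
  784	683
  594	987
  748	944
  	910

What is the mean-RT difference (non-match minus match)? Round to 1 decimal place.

122.5 ms

M(match) = 5667/8 = 708.375
M(non-match) = 7478/9 = 830.889
Difference = 830.889 − 708.375 = 122.514 ms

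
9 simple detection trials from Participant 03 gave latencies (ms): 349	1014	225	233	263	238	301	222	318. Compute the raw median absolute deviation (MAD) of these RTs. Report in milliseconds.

Sorted: 222, 225, 233, 238, 263, 301, 318, 349, 1014 → median = 263
|x − 263|: 86, 751, 38, 30, 0, 25, 38, 41, 55
Sorted deviations: 0, 25, 30, 38, 38, 41, 55, 86, 751 → MAD = 38

38 ms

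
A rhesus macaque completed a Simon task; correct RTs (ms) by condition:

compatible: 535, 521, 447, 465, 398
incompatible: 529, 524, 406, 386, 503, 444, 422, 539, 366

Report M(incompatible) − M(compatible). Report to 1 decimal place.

-15.5 ms

M(compatible) = 2366/5 = 473.200
M(incompatible) = 4119/9 = 457.667
Difference = 457.667 − 473.200 = -15.533 ms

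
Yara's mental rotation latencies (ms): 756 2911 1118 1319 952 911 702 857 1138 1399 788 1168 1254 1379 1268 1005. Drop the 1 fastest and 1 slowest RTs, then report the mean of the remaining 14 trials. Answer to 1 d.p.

Sorted: 702, 756, 788, 857, 911, 952, 1005, 1118, 1138, 1168, 1254, 1268, 1319, 1379, 1399, 2911
Drop lowest 1 (702) and highest 1 (2911)
Remaining (n=14): Σ = 15312, mean = 15312/14 = 1093.714

1093.7 ms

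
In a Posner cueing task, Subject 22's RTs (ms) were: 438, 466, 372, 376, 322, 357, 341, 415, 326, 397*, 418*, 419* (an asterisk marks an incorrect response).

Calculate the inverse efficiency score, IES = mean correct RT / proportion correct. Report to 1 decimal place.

505.6 ms

Correct trials (n=9): 438, 466, 372, 376, 322, 357, 341, 415, 326
Mean correct RT = 3413/9 = 379.2222 ms
Proportion correct = 9/12
IES = 379.2222 / (9/12) = 505.630 ms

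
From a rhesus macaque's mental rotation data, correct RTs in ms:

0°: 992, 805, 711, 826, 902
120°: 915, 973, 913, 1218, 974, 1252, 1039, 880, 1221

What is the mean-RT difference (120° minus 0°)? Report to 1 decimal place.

M(0°) = 4236/5 = 847.200
M(120°) = 9385/9 = 1042.778
Difference = 1042.778 − 847.200 = 195.578 ms

195.6 ms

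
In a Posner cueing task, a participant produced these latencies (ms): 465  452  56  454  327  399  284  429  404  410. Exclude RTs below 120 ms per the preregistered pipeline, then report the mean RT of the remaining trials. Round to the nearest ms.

403 ms

Excluded: 56
Retained (n=9): Σ = 3624
Mean = 3624/9 = 402.6667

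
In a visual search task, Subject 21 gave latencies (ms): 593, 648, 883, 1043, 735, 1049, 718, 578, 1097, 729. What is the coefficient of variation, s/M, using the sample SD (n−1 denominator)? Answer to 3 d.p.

0.243

n = 10, Σ = 8073, M = 807.3000
Σ(x−M)² = 346842.100; s = √(346842.100/9) = 196.3110
CV = 196.3110 / 807.3000 = 0.24317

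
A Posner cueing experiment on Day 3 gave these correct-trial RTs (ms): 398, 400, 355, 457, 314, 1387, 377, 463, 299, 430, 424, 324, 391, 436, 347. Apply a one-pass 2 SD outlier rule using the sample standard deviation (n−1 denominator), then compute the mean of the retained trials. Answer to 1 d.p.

n = 15, ΣRT = 6802, M = 453.467
Σ(x−M)² = 970099.73; s = √(970099.73/14) = 263.235
Cutoffs: 453.467 ± 2·263.235 → [-73.0, 979.9]
Outside: 1387 → excluded.
Retained (n=14): Σ = 5415, mean = 5415/14 = 386.786

386.8 ms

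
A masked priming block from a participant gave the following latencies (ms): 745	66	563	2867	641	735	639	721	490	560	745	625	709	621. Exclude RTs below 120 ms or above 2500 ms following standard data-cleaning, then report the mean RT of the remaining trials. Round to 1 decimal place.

Excluded: 66, 2867
Retained (n=12): Σ = 7794
Mean = 7794/12 = 649.5000

649.5 ms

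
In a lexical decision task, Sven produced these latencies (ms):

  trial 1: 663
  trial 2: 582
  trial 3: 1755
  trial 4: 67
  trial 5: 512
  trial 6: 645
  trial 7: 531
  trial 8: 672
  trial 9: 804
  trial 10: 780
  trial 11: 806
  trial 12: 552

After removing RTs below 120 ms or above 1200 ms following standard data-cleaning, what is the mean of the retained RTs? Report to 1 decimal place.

Excluded: 67, 1755
Retained (n=10): Σ = 6547
Mean = 6547/10 = 654.7000

654.7 ms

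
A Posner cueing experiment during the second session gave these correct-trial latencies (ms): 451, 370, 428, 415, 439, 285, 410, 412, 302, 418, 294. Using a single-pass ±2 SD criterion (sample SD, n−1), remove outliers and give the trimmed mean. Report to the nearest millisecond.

384 ms

n = 11, ΣRT = 4224, M = 384.000
Σ(x−M)² = 37848.00; s = √(37848.00/10) = 61.521
Cutoffs: 384.000 ± 2·61.521 → [261.0, 507.0]
No RTs fall outside the cutoffs; all 11 retained. Mean = 4224/11 = 384.000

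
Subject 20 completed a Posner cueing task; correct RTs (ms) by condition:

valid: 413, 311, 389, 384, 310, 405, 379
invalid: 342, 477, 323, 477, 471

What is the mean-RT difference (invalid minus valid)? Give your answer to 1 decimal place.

M(valid) = 2591/7 = 370.143
M(invalid) = 2090/5 = 418.000
Difference = 418.000 − 370.143 = 47.857 ms

47.9 ms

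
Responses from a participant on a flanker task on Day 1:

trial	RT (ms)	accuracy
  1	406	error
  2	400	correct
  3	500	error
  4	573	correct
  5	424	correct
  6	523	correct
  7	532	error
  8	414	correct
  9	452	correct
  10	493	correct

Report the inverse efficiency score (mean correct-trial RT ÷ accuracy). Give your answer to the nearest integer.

Correct trials (n=7): 400, 573, 424, 523, 414, 452, 493
Mean correct RT = 3279/7 = 468.4286 ms
Proportion correct = 7/10
IES = 468.4286 / (7/10) = 669.184 ms

669 ms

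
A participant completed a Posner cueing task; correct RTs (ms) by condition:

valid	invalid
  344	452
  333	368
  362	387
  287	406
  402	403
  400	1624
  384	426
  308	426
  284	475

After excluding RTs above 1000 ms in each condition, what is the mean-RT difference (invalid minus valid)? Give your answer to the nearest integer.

invalid: exclude 1624
M(valid) = 3104/9 = 344.889
M(invalid) = 3343/8 = 417.875
Difference = 417.875 − 344.889 = 72.986 ms

73 ms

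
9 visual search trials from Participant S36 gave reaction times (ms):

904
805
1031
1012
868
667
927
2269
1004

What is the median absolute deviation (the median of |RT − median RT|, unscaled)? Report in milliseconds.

Sorted: 667, 805, 868, 904, 927, 1004, 1012, 1031, 2269 → median = 927
|x − 927|: 23, 122, 104, 85, 59, 260, 0, 1342, 77
Sorted deviations: 0, 23, 59, 77, 85, 104, 122, 260, 1342 → MAD = 85

85 ms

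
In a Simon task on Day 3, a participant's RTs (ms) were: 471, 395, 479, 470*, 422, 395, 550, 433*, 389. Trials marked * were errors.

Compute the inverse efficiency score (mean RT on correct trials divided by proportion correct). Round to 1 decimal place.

Correct trials (n=7): 471, 395, 479, 422, 395, 550, 389
Mean correct RT = 3101/7 = 443.0000 ms
Proportion correct = 7/9
IES = 443.0000 / (7/9) = 569.571 ms

569.6 ms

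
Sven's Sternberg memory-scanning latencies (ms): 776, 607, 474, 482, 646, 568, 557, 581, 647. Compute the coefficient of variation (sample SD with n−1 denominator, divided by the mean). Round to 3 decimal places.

n = 9, Σ = 5338, M = 593.1111
Σ(x−M)² = 67956.889; s = √(67956.889/8) = 92.1662
CV = 92.1662 / 593.1111 = 0.15539

0.155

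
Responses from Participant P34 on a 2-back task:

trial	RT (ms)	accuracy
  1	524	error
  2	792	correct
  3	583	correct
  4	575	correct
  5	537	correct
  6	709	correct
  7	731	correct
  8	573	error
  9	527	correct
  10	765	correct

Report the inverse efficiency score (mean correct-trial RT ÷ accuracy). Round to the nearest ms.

815 ms

Correct trials (n=8): 792, 583, 575, 537, 709, 731, 527, 765
Mean correct RT = 5219/8 = 652.3750 ms
Proportion correct = 8/10
IES = 652.3750 / (8/10) = 815.469 ms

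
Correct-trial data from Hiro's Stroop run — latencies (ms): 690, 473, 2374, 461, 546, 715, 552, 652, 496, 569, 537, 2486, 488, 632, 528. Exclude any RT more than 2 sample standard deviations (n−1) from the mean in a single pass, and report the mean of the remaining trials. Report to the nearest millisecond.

565 ms

n = 15, ΣRT = 12199, M = 813.267
Σ(x−M)² = 6121028.93; s = √(6121028.93/14) = 661.223
Cutoffs: 813.267 ± 2·661.223 → [-509.2, 2135.7]
Outside: 2374, 2486 → excluded.
Retained (n=13): Σ = 7339, mean = 7339/13 = 564.538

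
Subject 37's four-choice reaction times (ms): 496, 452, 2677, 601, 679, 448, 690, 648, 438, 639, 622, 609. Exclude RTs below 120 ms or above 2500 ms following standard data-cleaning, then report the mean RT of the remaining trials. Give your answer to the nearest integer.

Excluded: 2677
Retained (n=11): Σ = 6322
Mean = 6322/11 = 574.7273

575 ms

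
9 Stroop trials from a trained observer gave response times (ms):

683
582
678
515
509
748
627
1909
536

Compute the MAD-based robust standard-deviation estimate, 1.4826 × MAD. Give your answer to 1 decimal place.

134.9 ms

Sorted: 509, 515, 536, 582, 627, 678, 683, 748, 1909 → median = 627
|x − 627| sorted: 0, 45, 51, 56, 91, 112, 118, 121, 1282 → MAD = 91
Robust SD ≈ 1.4826 × 91 = 134.917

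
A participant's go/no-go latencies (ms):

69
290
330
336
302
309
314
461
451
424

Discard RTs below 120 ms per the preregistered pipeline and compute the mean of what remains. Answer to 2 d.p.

Excluded: 69
Retained (n=9): Σ = 3217
Mean = 3217/9 = 357.4444

357.44 ms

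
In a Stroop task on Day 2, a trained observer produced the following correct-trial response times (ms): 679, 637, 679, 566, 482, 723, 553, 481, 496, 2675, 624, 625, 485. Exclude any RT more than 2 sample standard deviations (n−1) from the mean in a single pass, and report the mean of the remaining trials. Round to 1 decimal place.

585.8 ms

n = 13, ΣRT = 9705, M = 746.538
Σ(x−M)² = 4112141.23; s = √(4112141.23/12) = 585.387
Cutoffs: 746.538 ± 2·585.387 → [-424.2, 1917.3]
Outside: 2675 → excluded.
Retained (n=12): Σ = 7030, mean = 7030/12 = 585.833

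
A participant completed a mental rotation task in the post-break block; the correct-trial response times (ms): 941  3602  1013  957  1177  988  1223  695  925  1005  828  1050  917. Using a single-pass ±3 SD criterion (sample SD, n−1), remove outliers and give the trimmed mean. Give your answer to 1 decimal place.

n = 13, ΣRT = 15321, M = 1178.538
Σ(x−M)² = 6580365.23; s = √(6580365.23/12) = 740.516
Cutoffs: 1178.538 ± 3·740.516 → [-1043.0, 3400.1]
Outside: 3602 → excluded.
Retained (n=12): Σ = 11719, mean = 11719/12 = 976.583

976.6 ms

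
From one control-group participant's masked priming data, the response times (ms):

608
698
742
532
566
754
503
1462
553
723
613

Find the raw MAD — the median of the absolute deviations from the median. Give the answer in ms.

85 ms

Sorted: 503, 532, 553, 566, 608, 613, 698, 723, 742, 754, 1462 → median = 613
|x − 613|: 5, 85, 129, 81, 47, 141, 110, 849, 60, 110, 0
Sorted deviations: 0, 5, 47, 60, 81, 85, 110, 110, 129, 141, 849 → MAD = 85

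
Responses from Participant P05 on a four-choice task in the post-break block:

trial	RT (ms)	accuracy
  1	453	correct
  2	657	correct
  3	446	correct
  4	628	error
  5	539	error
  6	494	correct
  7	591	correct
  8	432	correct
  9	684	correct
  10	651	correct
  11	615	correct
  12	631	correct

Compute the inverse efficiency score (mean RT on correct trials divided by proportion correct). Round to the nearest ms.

678 ms

Correct trials (n=10): 453, 657, 446, 494, 591, 432, 684, 651, 615, 631
Mean correct RT = 5654/10 = 565.4000 ms
Proportion correct = 10/12
IES = 565.4000 / (10/12) = 678.480 ms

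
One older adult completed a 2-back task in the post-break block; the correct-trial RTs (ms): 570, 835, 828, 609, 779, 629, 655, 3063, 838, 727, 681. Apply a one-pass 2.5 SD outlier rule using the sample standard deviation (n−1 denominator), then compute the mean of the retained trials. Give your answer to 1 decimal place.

715.1 ms

n = 11, ΣRT = 10214, M = 928.545
Σ(x−M)² = 5102436.73; s = √(5102436.73/10) = 714.313
Cutoffs: 928.545 ± 2.5·714.313 → [-857.2, 2714.3]
Outside: 3063 → excluded.
Retained (n=10): Σ = 7151, mean = 7151/10 = 715.100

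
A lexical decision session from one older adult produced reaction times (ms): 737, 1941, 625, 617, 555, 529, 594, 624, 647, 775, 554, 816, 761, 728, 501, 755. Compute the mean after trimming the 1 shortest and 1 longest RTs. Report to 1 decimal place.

Sorted: 501, 529, 554, 555, 594, 617, 624, 625, 647, 728, 737, 755, 761, 775, 816, 1941
Drop lowest 1 (501) and highest 1 (1941)
Remaining (n=14): Σ = 9317, mean = 9317/14 = 665.500

665.5 ms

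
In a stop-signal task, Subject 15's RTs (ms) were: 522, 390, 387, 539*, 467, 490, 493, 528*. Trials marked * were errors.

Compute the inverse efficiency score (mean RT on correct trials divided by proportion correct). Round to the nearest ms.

Correct trials (n=6): 522, 390, 387, 467, 490, 493
Mean correct RT = 2749/6 = 458.1667 ms
Proportion correct = 6/8
IES = 458.1667 / (6/8) = 610.889 ms

611 ms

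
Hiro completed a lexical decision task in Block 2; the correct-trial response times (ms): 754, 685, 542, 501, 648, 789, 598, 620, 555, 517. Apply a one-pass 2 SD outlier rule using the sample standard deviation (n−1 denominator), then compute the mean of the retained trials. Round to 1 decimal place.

620.9 ms

n = 10, ΣRT = 6209, M = 620.900
Σ(x−M)² = 87080.90; s = √(87080.90/9) = 98.365
Cutoffs: 620.900 ± 2·98.365 → [424.2, 817.6]
No RTs fall outside the cutoffs; all 10 retained. Mean = 6209/10 = 620.900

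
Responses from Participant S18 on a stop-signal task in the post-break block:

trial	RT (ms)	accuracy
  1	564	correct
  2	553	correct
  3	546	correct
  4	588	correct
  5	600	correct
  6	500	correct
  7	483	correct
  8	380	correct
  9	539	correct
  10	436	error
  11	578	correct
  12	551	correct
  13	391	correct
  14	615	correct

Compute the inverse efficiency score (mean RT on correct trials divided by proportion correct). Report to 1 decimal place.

570.6 ms

Correct trials (n=13): 564, 553, 546, 588, 600, 500, 483, 380, 539, 578, 551, 391, 615
Mean correct RT = 6888/13 = 529.8462 ms
Proportion correct = 13/14
IES = 529.8462 / (13/14) = 570.604 ms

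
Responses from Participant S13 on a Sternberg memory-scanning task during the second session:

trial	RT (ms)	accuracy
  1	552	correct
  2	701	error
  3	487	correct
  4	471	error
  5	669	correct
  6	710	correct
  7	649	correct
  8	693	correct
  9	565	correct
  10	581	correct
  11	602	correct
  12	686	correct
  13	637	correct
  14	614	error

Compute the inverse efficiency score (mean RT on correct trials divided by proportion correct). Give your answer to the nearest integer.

790 ms

Correct trials (n=11): 552, 487, 669, 710, 649, 693, 565, 581, 602, 686, 637
Mean correct RT = 6831/11 = 621.0000 ms
Proportion correct = 11/14
IES = 621.0000 / (11/14) = 790.364 ms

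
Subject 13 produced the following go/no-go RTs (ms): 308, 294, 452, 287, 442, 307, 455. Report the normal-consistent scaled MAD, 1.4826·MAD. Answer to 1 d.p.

Sorted: 287, 294, 307, 308, 442, 452, 455 → median = 308
|x − 308| sorted: 0, 1, 14, 21, 134, 144, 147 → MAD = 21
Robust SD ≈ 1.4826 × 21 = 31.135

31.1 ms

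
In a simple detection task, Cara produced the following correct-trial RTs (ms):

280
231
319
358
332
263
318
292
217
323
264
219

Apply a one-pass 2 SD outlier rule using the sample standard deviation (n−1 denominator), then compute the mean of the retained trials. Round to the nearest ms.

285 ms

n = 12, ΣRT = 3416, M = 284.667
Σ(x−M)² = 24120.67; s = √(24120.67/11) = 46.827
Cutoffs: 284.667 ± 2·46.827 → [191.0, 378.3]
No RTs fall outside the cutoffs; all 12 retained. Mean = 3416/12 = 284.667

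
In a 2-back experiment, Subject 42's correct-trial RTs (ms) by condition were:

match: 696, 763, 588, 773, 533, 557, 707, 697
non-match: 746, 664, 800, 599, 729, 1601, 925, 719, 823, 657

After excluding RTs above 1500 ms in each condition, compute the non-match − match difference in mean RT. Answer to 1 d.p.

76.0 ms

non-match: exclude 1601
M(match) = 5314/8 = 664.250
M(non-match) = 6662/9 = 740.222
Difference = 740.222 − 664.250 = 75.972 ms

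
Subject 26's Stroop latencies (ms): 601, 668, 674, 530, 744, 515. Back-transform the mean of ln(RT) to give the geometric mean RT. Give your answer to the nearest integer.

617 ms

ln(RT): 6.3986, 6.5043, 6.5132, 6.2729, 6.6120, 6.2442
Mean ln(RT) = 38.5452/6 = 6.42420
Geometric mean = exp(6.42420) = 616.59 ms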